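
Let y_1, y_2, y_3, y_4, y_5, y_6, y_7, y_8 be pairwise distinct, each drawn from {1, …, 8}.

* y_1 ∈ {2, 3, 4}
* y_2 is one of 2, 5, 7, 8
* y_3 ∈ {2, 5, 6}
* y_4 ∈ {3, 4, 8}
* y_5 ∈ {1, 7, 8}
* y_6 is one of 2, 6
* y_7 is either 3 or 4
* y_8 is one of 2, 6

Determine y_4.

Among the 8 variables, 1 fits only y_5 (and all 8 values in {1, 2, 3, 4, 5, 6, 7, 8} must be used), so y_5 = 1.
The 7 still-open variables draw from only 7 values {2, 3, 4, 5, 6, 7, 8}, so each is used; only y_2 can be 7, hence y_2 = 7.
The 6 still-open variables together cover exactly {2, 3, 4, 5, 6, 8} — 6 values for 6 variables — and 5 appears only in y_3's list, so y_3 = 5.
The 5 still-open variables draw from only 5 values {2, 3, 4, 6, 8}, so each is used; only y_4 can be 8, hence y_4 = 8.

8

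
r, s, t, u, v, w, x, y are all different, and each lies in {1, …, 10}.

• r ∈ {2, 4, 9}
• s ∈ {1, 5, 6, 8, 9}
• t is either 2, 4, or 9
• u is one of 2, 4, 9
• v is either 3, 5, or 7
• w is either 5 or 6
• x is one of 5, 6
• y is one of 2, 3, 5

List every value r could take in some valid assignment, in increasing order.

2, 4, 9

The 2 variables w and x are confined to {5, 6}, which locks those values in; drop them from s, v, y.
The 3 variables r, t, u are confined to {2, 4, 9}, which locks those values in; drop them from s, y.
y must be 3 (only option left). Remove 3 from v.
v's domain is down to {7}, so v = 7.
No further eliminations apply; r can still be any of 2, 4, 9.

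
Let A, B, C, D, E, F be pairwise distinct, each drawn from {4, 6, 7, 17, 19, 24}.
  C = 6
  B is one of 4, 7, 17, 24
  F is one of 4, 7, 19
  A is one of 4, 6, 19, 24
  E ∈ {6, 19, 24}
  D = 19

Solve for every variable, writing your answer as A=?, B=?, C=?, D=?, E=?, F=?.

C has just one choice, so C = 6. Remove 6 from A, E.
That leaves D = 19. Strike 19 from A, E, F.
That leaves E = 24. Remove 24 from A, B.
A must be 4 (only option left). Eliminate 4 elsewhere: B, F.
That leaves F = 7. Remove 7 from B.
That leaves B = 17.

A=4, B=17, C=6, D=19, E=24, F=7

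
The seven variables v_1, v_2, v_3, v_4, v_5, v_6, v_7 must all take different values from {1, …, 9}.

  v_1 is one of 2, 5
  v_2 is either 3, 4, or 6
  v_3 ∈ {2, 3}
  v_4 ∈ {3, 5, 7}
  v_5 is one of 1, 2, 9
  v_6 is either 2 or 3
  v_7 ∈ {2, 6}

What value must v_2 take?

The 2 variables v_3 and v_6 are confined to {2, 3}, which locks those values in; drop them from v_1, v_2, v_4, v_5, v_7.
v_1 must be 5 (only option left). Eliminate 5 elsewhere: v_4.
v_4 has just one choice, so v_4 = 7.
v_7 must be 6 (only option left). Strike 6 from v_2.
So v_2 = 4.

4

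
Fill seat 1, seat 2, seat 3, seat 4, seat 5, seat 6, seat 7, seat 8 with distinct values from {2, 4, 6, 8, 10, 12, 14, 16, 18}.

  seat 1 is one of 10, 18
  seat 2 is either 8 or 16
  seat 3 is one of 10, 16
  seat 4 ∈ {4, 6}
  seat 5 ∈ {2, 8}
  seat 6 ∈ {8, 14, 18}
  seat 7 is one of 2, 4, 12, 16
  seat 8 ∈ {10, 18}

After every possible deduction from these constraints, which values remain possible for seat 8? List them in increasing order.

seat 1 and seat 8 share exactly the 2 values {10, 18}; by pigeonhole those values go to them, so strike 10, 18 from seat 3, seat 6.
seat 3's domain is down to {16}, so seat 3 = 16. Strike 16 from seat 2, seat 7.
seat 2's domain is down to {8}, so seat 2 = 8. So seat 5, seat 6 can't be 8.
seat 5's domain is down to {2}, so seat 5 = 2. Strike 2 from seat 7.
That leaves seat 6 = 14.
No further eliminations apply; seat 8 can still be any of 10, 18.

10, 18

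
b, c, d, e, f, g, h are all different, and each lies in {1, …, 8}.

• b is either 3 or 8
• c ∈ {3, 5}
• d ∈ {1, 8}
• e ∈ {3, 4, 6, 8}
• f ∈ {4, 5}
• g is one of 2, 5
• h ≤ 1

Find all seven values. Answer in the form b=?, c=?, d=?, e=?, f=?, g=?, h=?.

b=3, c=5, d=8, e=6, f=4, g=2, h=1

h's domain is down to {1}, so h = 1. Eliminate 1 elsewhere: d.
d has just one choice, so d = 8. Eliminate 8 elsewhere: b, e.
b has just one choice, so b = 3. Eliminate 3 elsewhere: c, e.
That leaves c = 5. Strike 5 from f, g.
f must be 4 (only option left). Eliminate 4 elsewhere: e.
g has just one choice, so g = 2.
e must be 6 (only option left).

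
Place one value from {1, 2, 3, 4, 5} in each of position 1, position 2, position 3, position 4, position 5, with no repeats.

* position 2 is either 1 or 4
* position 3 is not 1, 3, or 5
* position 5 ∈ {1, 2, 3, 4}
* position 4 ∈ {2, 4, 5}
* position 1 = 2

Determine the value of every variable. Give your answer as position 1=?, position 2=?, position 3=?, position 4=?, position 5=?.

position 1 must be 2 (only option left). Strike 2 from position 3, position 4, position 5.
position 3's domain is down to {4}, so position 3 = 4. Eliminate 4 elsewhere: position 2, position 4, position 5.
position 4 has just one choice, so position 4 = 5.
That leaves position 2 = 1. Eliminate 1 elsewhere: position 5.
position 5 has just one choice, so position 5 = 3.

position 1=2, position 2=1, position 3=4, position 4=5, position 5=3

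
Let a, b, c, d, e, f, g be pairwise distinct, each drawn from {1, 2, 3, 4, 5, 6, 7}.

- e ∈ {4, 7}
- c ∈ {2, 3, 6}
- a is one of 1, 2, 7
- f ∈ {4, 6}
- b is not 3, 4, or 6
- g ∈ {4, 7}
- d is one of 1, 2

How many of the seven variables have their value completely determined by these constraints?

The 7 variables draw from only 7 values {1, 2, 3, 4, 5, 6, 7}, so each is used; only c can be 3, hence c = 3.
The 6 still-open variables together cover exactly {1, 2, 4, 5, 6, 7} — 6 values for 6 variables — and 5 appears only in b's list, so b = 5.
Among the 5 still-open variables, 6 fits only f (and all 5 values in {1, 2, 4, 6, 7} must be used), so f = 6.
e and g share exactly the 2 values {4, 7}; by pigeonhole those values go to them, so strike 4, 7 from a.
Determined: b=5, c=3, f=6. The other variables each still have more than one consistent value. That makes 3.

3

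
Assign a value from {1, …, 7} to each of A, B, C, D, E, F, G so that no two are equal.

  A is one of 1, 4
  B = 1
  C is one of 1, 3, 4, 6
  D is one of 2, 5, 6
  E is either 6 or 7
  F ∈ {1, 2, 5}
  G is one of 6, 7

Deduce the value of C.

B must be 1 (only option left). Remove 1 from A, C, F.
That leaves A = 4. Remove 4 from C.
The 5 still-open variables together cover exactly {2, 3, 5, 6, 7} — 5 values for 5 variables — and 3 appears only in C's list, so C = 3.

3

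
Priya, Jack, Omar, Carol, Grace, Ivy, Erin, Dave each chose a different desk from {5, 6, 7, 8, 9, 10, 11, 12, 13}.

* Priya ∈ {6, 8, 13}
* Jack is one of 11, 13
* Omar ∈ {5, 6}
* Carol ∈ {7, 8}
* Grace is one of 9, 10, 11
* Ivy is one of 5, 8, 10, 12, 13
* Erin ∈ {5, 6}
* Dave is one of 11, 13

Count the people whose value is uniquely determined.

2

Jack and Dave share exactly the 2 values {11, 13}; by pigeonhole those values go to them, so strike 11, 13 from Priya, Grace, Ivy.
The 2 variables Omar and Erin are confined to {5, 6}, which locks those values in; drop them from Priya, Ivy.
Priya must be 8 (only option left). Remove 8 from Carol, Ivy.
Carol must be 7 (only option left).
Determined: Priya=8, Carol=7. The other people each still have more than one consistent value. That makes 2.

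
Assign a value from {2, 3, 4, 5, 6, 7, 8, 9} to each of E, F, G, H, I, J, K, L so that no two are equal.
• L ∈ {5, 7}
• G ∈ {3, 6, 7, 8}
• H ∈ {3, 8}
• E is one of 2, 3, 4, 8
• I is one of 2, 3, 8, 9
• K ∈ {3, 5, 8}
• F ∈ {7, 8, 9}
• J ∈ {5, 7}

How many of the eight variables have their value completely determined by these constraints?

The 8 variables draw from only 8 values {2, 3, 4, 5, 6, 7, 8, 9}, so each is used; only E can be 4, hence E = 4.
The 7 still-open variables draw from only 7 values {2, 3, 5, 6, 7, 8, 9}, so each is used; only I can be 2, hence I = 2.
The 6 still-open variables together cover exactly {3, 5, 6, 7, 8, 9} — 6 values for 6 variables — and 6 appears only in G's list, so G = 6.
The 5 still-open variables together cover exactly {3, 5, 7, 8, 9} — 5 values for 5 variables — and 9 appears only in F's list, so F = 9.
J and L share exactly the 2 values {5, 7}; by pigeonhole those values go to them, so strike 5, 7 from K.
Determined: E=4, F=9, G=6, I=2. The other variables each still have more than one consistent value. That makes 4.

4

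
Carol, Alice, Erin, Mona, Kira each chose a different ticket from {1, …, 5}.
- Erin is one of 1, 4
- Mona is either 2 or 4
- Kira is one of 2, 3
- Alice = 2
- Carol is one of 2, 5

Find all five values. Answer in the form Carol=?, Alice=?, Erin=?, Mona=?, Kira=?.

Carol=5, Alice=2, Erin=1, Mona=4, Kira=3

Alice must be 2 (only option left). Strike 2 from Carol, Mona, Kira.
Mona has just one choice, so Mona = 4. Eliminate 4 elsewhere: Erin.
Kira has just one choice, so Kira = 3.
That leaves Carol = 5.
Erin must be 1 (only option left).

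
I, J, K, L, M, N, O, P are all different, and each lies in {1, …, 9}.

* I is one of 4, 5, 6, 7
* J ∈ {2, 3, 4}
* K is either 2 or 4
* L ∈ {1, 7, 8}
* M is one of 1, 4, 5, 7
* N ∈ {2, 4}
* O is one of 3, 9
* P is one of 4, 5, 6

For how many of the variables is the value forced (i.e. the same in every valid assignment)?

K and N share exactly the 2 values {2, 4}; by pigeonhole those values go to them, so strike 2, 4 from I, J, M, P.
J's domain is down to {3}, so J = 3. Strike 3 from O.
O must be 9 (only option left).
Determined: J=3, O=9. The other variables each still have more than one consistent value. That makes 2.

2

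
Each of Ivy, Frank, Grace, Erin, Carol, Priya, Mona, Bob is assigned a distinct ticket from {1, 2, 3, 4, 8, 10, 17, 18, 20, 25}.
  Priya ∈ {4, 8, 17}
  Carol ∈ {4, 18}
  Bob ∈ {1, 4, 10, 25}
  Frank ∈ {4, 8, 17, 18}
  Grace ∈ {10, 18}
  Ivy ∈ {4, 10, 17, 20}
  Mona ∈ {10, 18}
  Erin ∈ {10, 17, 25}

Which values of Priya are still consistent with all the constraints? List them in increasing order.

Among the 8 variables, 1 fits only Bob (and all 8 values in {1, 4, 8, 10, 17, 18, 20, 25} must be used), so Bob = 1.
The 7 still-open variables draw from only 7 values {4, 8, 10, 17, 18, 20, 25}, so each is used; only Ivy can be 20, hence Ivy = 20.
The 6 still-open variables draw from only 6 values {4, 8, 10, 17, 18, 25}, so each is used; only Erin can be 25, hence Erin = 25.
The 2 variables Grace and Mona are confined to {10, 18}, which locks those values in; drop them from Frank, Carol.
Carol's domain is down to {4}, so Carol = 4. Strike 4 from Frank, Priya.
No further eliminations apply; Priya can still be any of 8, 17.

8, 17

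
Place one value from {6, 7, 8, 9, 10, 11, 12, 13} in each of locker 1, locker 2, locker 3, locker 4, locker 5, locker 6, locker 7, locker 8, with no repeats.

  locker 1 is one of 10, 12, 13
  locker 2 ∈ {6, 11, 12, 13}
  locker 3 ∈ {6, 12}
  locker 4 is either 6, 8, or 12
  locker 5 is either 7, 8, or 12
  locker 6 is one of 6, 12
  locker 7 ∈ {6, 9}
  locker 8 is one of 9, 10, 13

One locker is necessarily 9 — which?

The 8 variables draw from only 8 values {6, 7, 8, 9, 10, 11, 12, 13}, so each is used; only locker 5 can be 7, hence locker 5 = 7.
Among the 7 still-open variables, 8 fits only locker 4 (and all 7 values in {6, 8, 9, 10, 11, 12, 13} must be used), so locker 4 = 8.
Among the 6 still-open variables, 11 fits only locker 2 (and all 6 values in {6, 9, 10, 11, 12, 13} must be used), so locker 2 = 11.
locker 3 and locker 6 share exactly the 2 values {6, 12}; by pigeonhole those values go to them, so strike 6, 12 from locker 1, locker 7.
So 9 goes to locker 7.

locker 7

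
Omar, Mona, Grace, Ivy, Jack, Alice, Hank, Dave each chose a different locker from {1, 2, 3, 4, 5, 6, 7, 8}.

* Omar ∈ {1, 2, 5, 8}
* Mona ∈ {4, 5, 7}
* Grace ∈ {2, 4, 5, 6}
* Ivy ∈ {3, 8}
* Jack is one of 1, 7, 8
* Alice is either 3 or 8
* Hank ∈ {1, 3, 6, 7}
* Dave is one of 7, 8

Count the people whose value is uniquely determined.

3

Ivy and Alice between them cover only {3, 8} — a naked pair. Remove those values from Omar, Jack, Hank, Dave.
Dave must be 7 (only option left). Remove 7 from Mona, Jack, Hank.
Jack must be 1 (only option left). Eliminate 1 elsewhere: Omar, Hank.
Hank has just one choice, so Hank = 6. Remove 6 from Grace.
Determined: Jack=1, Hank=6, Dave=7. The other people each still have more than one consistent value. That makes 3.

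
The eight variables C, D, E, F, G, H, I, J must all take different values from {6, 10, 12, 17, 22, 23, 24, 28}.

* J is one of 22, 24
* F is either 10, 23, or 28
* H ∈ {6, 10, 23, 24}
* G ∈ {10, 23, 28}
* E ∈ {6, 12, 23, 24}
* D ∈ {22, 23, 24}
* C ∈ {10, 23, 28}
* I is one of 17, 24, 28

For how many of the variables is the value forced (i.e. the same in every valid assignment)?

3

The 8 variables draw from only 8 values {6, 10, 12, 17, 22, 23, 24, 28}, so each is used; only E can be 12, hence E = 12.
The 7 still-open variables together cover exactly {6, 10, 17, 22, 23, 24, 28} — 7 values for 7 variables — and 6 appears only in H's list, so H = 6.
Among the 6 still-open variables, 17 fits only I (and all 6 values in {10, 17, 22, 23, 24, 28} must be used), so I = 17.
C, F, G share exactly the 3 values {10, 23, 28}; by pigeonhole those values go to them, so strike 10, 23, 28 from D.
Determined: E=12, H=6, I=17. The other variables each still have more than one consistent value. That makes 3.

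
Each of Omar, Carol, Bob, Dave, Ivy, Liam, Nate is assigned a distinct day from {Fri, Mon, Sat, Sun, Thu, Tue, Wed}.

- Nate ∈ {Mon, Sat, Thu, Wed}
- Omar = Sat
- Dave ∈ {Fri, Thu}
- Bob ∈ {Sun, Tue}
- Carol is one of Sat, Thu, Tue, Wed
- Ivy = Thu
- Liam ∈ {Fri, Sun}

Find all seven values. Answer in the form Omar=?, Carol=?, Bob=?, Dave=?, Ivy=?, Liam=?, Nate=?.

Omar=Sat, Carol=Wed, Bob=Tue, Dave=Fri, Ivy=Thu, Liam=Sun, Nate=Mon

Omar has just one choice, so Omar = Sat. Remove Sat from Carol, Nate.
That leaves Ivy = Thu. So Carol, Dave, Nate can't be Thu.
Dave has just one choice, so Dave = Fri. Strike Fri from Liam.
That leaves Liam = Sun. So Bob can't be Sun.
That leaves Bob = Tue. Eliminate Tue elsewhere: Carol.
Carol must be Wed (only option left). Strike Wed from Nate.
Nate must be Mon (only option left).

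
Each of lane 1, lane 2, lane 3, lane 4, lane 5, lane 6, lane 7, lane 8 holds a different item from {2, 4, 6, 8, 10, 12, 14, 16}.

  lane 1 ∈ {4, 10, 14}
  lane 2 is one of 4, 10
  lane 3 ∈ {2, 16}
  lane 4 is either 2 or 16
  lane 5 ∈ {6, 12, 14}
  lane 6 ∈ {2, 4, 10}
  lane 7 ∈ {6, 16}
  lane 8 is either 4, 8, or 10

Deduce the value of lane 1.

14

Among the 8 variables, 8 fits only lane 8 (and all 8 values in {2, 4, 6, 8, 10, 12, 14, 16} must be used), so lane 8 = 8.
The 7 still-open variables draw from only 7 values {2, 4, 6, 10, 12, 14, 16}, so each is used; only lane 5 can be 12, hence lane 5 = 12.
The 6 still-open variables draw from only 6 values {2, 4, 6, 10, 14, 16}, so each is used; only lane 7 can be 6, hence lane 7 = 6.
Among the 5 still-open variables, 14 fits only lane 1 (and all 5 values in {2, 4, 10, 14, 16} must be used), so lane 1 = 14.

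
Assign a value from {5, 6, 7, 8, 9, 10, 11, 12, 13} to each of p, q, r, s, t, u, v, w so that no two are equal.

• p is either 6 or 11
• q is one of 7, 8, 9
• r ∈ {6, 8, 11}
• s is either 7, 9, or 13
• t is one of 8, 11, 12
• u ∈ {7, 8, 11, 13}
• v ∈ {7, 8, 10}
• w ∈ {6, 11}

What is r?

8

The 8 variables together cover exactly {6, 7, 8, 9, 10, 11, 12, 13} — 8 values for 8 variables — and 10 appears only in v's list, so v = 10.
Among the 7 still-open variables, 12 fits only t (and all 7 values in {6, 7, 8, 9, 11, 12, 13} must be used), so t = 12.
p and w share exactly the 2 values {6, 11}; by pigeonhole those values go to them, so strike 6, 11 from r, u.
So r = 8.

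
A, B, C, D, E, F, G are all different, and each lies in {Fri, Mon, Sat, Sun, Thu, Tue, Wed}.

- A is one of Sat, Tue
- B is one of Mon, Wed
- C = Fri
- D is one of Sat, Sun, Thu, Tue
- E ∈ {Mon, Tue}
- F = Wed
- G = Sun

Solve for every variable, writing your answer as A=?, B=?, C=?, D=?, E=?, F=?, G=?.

A=Sat, B=Mon, C=Fri, D=Thu, E=Tue, F=Wed, G=Sun

C must be Fri (only option left).
That leaves F = Wed. Strike Wed from B.
G has just one choice, so G = Sun. Eliminate Sun elsewhere: D.
That leaves B = Mon. Remove Mon from E.
E has just one choice, so E = Tue. Strike Tue from A, D.
A has just one choice, so A = Sat. Remove Sat from D.
That leaves D = Thu.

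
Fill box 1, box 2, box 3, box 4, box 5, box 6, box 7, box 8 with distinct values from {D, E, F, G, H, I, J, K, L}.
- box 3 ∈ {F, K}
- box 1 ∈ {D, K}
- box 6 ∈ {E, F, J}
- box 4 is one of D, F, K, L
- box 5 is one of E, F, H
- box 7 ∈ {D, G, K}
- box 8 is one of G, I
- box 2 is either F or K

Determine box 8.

box 2 and box 3 between them cover only {F, K} — a naked pair. Remove those values from box 1, box 4, box 5, box 6, box 7.
box 1 has just one choice, so box 1 = D. Remove D from box 4, box 7.
box 4 has just one choice, so box 4 = L.
box 7 must be G (only option left). Eliminate G elsewhere: box 8.
So box 8 = I.

I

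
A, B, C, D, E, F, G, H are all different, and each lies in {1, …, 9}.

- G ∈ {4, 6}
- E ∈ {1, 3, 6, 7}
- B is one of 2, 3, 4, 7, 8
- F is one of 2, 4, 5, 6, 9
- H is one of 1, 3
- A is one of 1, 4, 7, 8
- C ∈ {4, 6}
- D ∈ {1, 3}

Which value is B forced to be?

2

C and G between them cover only {4, 6} — a naked pair. Remove those values from A, B, E, F.
D and H between them cover only {1, 3} — a naked pair. Remove those values from A, B, E.
E must be 7 (only option left). Remove 7 from A, B.
That leaves A = 8. So B can't be 8.
So B = 2.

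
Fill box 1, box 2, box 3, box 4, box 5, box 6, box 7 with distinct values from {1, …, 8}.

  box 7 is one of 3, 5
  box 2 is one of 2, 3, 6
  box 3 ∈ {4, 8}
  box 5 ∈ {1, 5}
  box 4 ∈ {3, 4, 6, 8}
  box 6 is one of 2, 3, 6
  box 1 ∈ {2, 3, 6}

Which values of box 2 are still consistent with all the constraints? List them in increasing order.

2, 3, 6

Among the 7 variables, 1 fits only box 5 (and all 7 values in {1, 2, 3, 4, 5, 6, 8} must be used), so box 5 = 1.
The 6 still-open variables draw from only 6 values {2, 3, 4, 5, 6, 8}, so each is used; only box 7 can be 5, hence box 7 = 5.
box 1, box 2, box 6 share exactly the 3 values {2, 3, 6}; by pigeonhole those values go to them, so strike 2, 3, 6 from box 4.
No further eliminations apply; box 2 can still be any of 2, 3, 6.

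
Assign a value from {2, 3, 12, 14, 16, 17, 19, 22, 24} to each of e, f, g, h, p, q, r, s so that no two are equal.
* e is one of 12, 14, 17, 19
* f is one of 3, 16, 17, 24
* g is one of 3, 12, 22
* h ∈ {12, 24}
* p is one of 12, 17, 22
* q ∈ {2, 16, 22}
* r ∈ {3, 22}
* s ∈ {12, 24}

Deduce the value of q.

h and s between them cover only {12, 24} — a naked pair. Remove those values from e, f, g, p.
g and r between them cover only {3, 22} — a naked pair. Remove those values from f, p, q.
That leaves p = 17. So e, f can't be 17.
That leaves f = 16. Eliminate 16 elsewhere: q.
So q = 2.

2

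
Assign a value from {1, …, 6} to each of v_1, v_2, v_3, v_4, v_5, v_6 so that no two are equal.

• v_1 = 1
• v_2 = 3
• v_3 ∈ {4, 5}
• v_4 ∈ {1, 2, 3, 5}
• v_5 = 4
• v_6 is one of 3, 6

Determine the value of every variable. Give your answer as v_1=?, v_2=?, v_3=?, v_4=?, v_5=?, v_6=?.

v_1's domain is down to {1}, so v_1 = 1. So v_4 can't be 1.
v_2 must be 3 (only option left). Remove 3 from v_4, v_6.
That leaves v_5 = 4. So v_3 can't be 4.
v_6's domain is down to {6}, so v_6 = 6.
That leaves v_3 = 5. Eliminate 5 elsewhere: v_4.
v_4 must be 2 (only option left).

v_1=1, v_2=3, v_3=5, v_4=2, v_5=4, v_6=6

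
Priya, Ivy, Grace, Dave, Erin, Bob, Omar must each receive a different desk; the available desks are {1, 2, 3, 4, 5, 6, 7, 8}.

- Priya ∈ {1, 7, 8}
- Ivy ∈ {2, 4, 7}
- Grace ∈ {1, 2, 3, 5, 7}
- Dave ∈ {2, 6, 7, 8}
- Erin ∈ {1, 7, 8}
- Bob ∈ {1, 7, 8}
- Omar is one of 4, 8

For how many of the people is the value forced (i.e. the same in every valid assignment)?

3

The 3 variables Priya, Erin, Bob are confined to {1, 7, 8}, which locks those values in; drop them from Ivy, Grace, Dave, Omar.
Omar has just one choice, so Omar = 4. So Ivy can't be 4.
Ivy must be 2 (only option left). Remove 2 from Grace, Dave.
Dave's domain is down to {6}, so Dave = 6.
Determined: Ivy=2, Dave=6, Omar=4. The other people each still have more than one consistent value. That makes 3.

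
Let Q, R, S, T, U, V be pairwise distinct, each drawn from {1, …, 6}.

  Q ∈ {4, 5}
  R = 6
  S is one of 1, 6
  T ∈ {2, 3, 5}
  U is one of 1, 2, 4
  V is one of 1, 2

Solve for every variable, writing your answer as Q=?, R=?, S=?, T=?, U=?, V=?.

R's domain is down to {6}, so R = 6. Strike 6 from S.
S has just one choice, so S = 1. Eliminate 1 elsewhere: U, V.
V's domain is down to {2}, so V = 2. Strike 2 from T, U.
U's domain is down to {4}, so U = 4. Remove 4 from Q.
Q has just one choice, so Q = 5. Eliminate 5 elsewhere: T.
T has just one choice, so T = 3.

Q=5, R=6, S=1, T=3, U=4, V=2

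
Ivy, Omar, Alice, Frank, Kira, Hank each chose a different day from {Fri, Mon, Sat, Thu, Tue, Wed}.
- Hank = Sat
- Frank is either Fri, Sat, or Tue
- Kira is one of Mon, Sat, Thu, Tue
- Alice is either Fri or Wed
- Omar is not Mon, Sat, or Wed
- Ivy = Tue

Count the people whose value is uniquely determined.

Ivy must be Tue (only option left). So Omar, Frank, Kira can't be Tue.
Hank must be Sat (only option left). Remove Sat from Frank, Kira.
Frank must be Fri (only option left). So Omar, Alice can't be Fri.
Omar's domain is down to {Thu}, so Omar = Thu. Strike Thu from Kira.
Alice has just one choice, so Alice = Wed.
Kira's domain is down to {Mon}, so Kira = Mon.
Every person is fixed: Ivy=Tue, Omar=Thu, Alice=Wed, Frank=Fri, Kira=Mon, Hank=Sat. That makes 6.

6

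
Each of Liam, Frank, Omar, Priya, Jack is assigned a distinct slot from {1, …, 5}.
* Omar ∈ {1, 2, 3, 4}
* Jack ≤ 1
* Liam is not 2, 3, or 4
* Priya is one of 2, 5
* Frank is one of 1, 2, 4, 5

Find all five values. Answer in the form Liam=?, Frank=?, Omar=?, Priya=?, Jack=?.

Liam=5, Frank=4, Omar=3, Priya=2, Jack=1

Jack has just one choice, so Jack = 1. Strike 1 from Liam, Frank, Omar.
That leaves Liam = 5. Eliminate 5 elsewhere: Frank, Priya.
Priya has just one choice, so Priya = 2. So Frank, Omar can't be 2.
Frank must be 4 (only option left). So Omar can't be 4.
That leaves Omar = 3.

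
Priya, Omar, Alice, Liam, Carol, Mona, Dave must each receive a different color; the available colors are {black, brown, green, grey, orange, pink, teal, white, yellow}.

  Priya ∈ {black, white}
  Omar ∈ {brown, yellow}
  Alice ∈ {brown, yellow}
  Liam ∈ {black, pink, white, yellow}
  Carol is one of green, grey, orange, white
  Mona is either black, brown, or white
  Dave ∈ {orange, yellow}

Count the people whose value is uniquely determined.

2

Omar and Alice share exactly the 2 values {brown, yellow}; by pigeonhole those values go to them, so strike brown, yellow from Liam, Mona, Dave.
Dave has just one choice, so Dave = orange. Eliminate orange elsewhere: Carol.
Priya and Mona share exactly the 2 values {black, white}; by pigeonhole those values go to them, so strike black, white from Liam, Carol.
Liam's domain is down to {pink}, so Liam = pink.
Determined: Liam=pink, Dave=orange. The other people each still have more than one consistent value. That makes 2.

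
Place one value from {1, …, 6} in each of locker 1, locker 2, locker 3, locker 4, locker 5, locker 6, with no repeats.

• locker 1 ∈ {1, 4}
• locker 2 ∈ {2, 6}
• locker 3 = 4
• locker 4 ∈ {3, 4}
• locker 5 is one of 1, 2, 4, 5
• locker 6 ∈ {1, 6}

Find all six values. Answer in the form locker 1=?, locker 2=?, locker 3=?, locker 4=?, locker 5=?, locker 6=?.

locker 1=1, locker 2=2, locker 3=4, locker 4=3, locker 5=5, locker 6=6

locker 3 must be 4 (only option left). Eliminate 4 elsewhere: locker 1, locker 4, locker 5.
locker 4 has just one choice, so locker 4 = 3.
That leaves locker 1 = 1. Remove 1 from locker 5, locker 6.
locker 6's domain is down to {6}, so locker 6 = 6. Strike 6 from locker 2.
locker 2's domain is down to {2}, so locker 2 = 2. Remove 2 from locker 5.
locker 5 must be 5 (only option left).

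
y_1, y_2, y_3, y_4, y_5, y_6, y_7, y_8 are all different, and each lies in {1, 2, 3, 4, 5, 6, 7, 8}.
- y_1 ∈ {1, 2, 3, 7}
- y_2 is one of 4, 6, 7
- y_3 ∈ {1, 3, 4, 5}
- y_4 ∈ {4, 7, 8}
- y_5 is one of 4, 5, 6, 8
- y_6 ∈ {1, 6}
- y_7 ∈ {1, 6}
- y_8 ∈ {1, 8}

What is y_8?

The 8 variables together cover exactly {1, 2, 3, 4, 5, 6, 7, 8} — 8 values for 8 variables — and 2 appears only in y_1's list, so y_1 = 2.
The 7 still-open variables draw from only 7 values {1, 3, 4, 5, 6, 7, 8}, so each is used; only y_3 can be 3, hence y_3 = 3.
The 6 still-open variables draw from only 6 values {1, 4, 5, 6, 7, 8}, so each is used; only y_5 can be 5, hence y_5 = 5.
The 2 variables y_6 and y_7 are confined to {1, 6}, which locks those values in; drop them from y_2, y_8.
So y_8 = 8.

8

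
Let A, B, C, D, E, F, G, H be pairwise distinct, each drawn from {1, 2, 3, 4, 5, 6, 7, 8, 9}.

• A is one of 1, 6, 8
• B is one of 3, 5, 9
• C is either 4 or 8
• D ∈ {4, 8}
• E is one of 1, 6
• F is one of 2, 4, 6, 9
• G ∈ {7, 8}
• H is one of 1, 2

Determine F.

9

The 2 variables C and D are confined to {4, 8}, which locks those values in; drop them from A, F, G.
That leaves G = 7.
A and E between them cover only {1, 6} — a naked pair. Remove those values from F, H.
H must be 2 (only option left). Eliminate 2 elsewhere: F.
So F = 9.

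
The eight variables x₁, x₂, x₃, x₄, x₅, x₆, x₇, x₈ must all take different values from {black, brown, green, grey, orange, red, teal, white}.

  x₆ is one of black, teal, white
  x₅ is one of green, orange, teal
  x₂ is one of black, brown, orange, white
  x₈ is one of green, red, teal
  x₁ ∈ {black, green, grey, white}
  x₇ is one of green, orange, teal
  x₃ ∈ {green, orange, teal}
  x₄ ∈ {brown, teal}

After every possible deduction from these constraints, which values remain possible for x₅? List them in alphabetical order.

The 8 variables together cover exactly {black, brown, green, grey, orange, red, teal, white} — 8 values for 8 variables — and grey appears only in x₁'s list, so x₁ = grey.
Among the 7 still-open variables, red fits only x₈ (and all 7 values in {black, brown, green, orange, red, teal, white} must be used), so x₈ = red.
x₃, x₅, x₇ between them cover only {green, orange, teal} — a naked triple. Remove those values from x₂, x₄, x₆.
x₄ has just one choice, so x₄ = brown. Eliminate brown elsewhere: x₂.
No further eliminations apply; x₅ can still be any of green, orange, teal.

green, orange, teal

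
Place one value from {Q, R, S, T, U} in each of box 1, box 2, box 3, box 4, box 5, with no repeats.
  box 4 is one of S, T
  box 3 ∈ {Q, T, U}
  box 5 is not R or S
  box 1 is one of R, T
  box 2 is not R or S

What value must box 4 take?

Among the 5 variables, R fits only box 1 (and all 5 values in {Q, R, S, T, U} must be used), so box 1 = R.
Among the 4 still-open variables, S fits only box 4 (and all 4 values in {Q, S, T, U} must be used), so box 4 = S.

S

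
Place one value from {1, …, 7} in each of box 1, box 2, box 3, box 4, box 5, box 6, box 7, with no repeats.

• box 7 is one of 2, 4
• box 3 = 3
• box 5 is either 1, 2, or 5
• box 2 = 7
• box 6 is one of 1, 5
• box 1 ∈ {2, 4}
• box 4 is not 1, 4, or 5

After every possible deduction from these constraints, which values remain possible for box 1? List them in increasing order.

box 2 has just one choice, so box 2 = 7. So box 4 can't be 7.
box 3 has just one choice, so box 3 = 3. Remove 3 from box 4.
Among the 5 still-open variables, 6 fits only box 4 (and all 5 values in {1, 2, 4, 5, 6} must be used), so box 4 = 6.
The 2 variables box 1 and box 7 are confined to {2, 4}, which locks those values in; drop them from box 5.
No further eliminations apply; box 1 can still be any of 2, 4.

2, 4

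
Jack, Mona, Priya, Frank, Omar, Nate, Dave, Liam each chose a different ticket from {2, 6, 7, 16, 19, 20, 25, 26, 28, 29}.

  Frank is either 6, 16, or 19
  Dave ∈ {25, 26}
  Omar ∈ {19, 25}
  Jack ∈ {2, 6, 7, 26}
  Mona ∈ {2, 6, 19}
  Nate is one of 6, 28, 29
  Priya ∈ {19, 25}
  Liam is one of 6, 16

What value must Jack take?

Priya and Omar share exactly the 2 values {19, 25}; by pigeonhole those values go to them, so strike 19, 25 from Mona, Frank, Dave.
Dave has just one choice, so Dave = 26. Strike 26 from Jack.
Frank and Liam share exactly the 2 values {6, 16}; by pigeonhole those values go to them, so strike 6, 16 from Jack, Mona, Nate.
Mona must be 2 (only option left). Remove 2 from Jack.
So Jack = 7.

7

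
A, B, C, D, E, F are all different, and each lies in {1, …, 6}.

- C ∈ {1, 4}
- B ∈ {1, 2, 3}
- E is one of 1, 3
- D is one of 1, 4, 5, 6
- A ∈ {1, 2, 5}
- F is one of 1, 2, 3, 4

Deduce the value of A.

5

The 6 variables draw from only 6 values {1, 2, 3, 4, 5, 6}, so each is used; only D can be 6, hence D = 6.
The 5 still-open variables together cover exactly {1, 2, 3, 4, 5} — 5 values for 5 variables — and 5 appears only in A's list, so A = 5.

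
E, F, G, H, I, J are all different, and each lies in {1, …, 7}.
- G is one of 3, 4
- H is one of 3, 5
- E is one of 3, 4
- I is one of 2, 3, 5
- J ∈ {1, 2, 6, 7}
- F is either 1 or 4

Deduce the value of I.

2

E and G share exactly the 2 values {3, 4}; by pigeonhole those values go to them, so strike 3, 4 from F, H, I.
F's domain is down to {1}, so F = 1. Remove 1 from J.
That leaves H = 5. Remove 5 from I.
So I = 2.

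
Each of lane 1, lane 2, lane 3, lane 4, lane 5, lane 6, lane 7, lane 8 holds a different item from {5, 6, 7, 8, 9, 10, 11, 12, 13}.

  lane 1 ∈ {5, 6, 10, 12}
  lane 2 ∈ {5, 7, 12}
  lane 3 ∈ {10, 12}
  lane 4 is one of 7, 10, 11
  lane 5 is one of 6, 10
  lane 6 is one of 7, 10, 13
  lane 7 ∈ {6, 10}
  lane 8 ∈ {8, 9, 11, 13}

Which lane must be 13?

lane 6

lane 5 and lane 7 share exactly the 2 values {6, 10}; by pigeonhole those values go to them, so strike 6, 10 from lane 1, lane 3, lane 4, lane 6.
lane 3's domain is down to {12}, so lane 3 = 12. Remove 12 from lane 1, lane 2.
lane 1 has just one choice, so lane 1 = 5. Eliminate 5 elsewhere: lane 2.
lane 2 has just one choice, so lane 2 = 7. Remove 7 from lane 4, lane 6.
So 13 goes to lane 6.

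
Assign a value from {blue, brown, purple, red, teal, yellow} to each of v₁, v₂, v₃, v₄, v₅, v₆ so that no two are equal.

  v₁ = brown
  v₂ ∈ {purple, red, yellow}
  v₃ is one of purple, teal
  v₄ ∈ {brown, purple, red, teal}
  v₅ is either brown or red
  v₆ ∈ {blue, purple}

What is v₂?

yellow

v₁ has just one choice, so v₁ = brown. Strike brown from v₄, v₅.
v₅'s domain is down to {red}, so v₅ = red. Remove red from v₂, v₄.
Among the 4 still-open variables, blue fits only v₆ (and all 4 values in {blue, purple, teal, yellow} must be used), so v₆ = blue.
Among the 3 still-open variables, yellow fits only v₂ (and all 3 values in {purple, teal, yellow} must be used), so v₂ = yellow.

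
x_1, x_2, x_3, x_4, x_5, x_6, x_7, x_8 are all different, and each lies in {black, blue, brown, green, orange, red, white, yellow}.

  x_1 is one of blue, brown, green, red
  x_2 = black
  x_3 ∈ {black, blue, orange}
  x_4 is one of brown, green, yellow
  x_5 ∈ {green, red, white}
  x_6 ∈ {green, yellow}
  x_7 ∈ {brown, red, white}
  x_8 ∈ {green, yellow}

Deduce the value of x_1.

x_2 has just one choice, so x_2 = black. So x_3 can't be black.
The 7 still-open variables together cover exactly {blue, brown, green, orange, red, white, yellow} — 7 values for 7 variables — and orange appears only in x_3's list, so x_3 = orange.
The 6 still-open variables together cover exactly {blue, brown, green, red, white, yellow} — 6 values for 6 variables — and blue appears only in x_1's list, so x_1 = blue.

blue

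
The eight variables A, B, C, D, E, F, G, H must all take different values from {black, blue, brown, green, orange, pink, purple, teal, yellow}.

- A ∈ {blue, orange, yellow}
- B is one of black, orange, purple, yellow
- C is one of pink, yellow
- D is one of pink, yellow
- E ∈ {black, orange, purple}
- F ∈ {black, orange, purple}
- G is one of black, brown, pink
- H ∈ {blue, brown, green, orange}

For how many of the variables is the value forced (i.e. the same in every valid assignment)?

The 8 variables draw from only 8 values {black, blue, brown, green, orange, pink, purple, yellow}, so each is used; only H can be green, hence H = green.
The 7 still-open variables draw from only 7 values {black, blue, brown, orange, pink, purple, yellow}, so each is used; only A can be blue, hence A = blue.
The 6 still-open variables together cover exactly {black, brown, orange, pink, purple, yellow} — 6 values for 6 variables — and brown appears only in G's list, so G = brown.
C and D between them cover only {pink, yellow} — a naked pair. Remove those values from B.
Determined: A=blue, G=brown, H=green. The other variables each still have more than one consistent value. That makes 3.

3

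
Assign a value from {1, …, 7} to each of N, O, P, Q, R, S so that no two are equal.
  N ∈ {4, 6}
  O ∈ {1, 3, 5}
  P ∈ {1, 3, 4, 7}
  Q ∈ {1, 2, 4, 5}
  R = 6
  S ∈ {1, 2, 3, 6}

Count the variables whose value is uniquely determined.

2

R must be 6 (only option left). So N, S can't be 6.
N must be 4 (only option left). Eliminate 4 elsewhere: P, Q.
Determined: N=4, R=6. The other variables each still have more than one consistent value. That makes 2.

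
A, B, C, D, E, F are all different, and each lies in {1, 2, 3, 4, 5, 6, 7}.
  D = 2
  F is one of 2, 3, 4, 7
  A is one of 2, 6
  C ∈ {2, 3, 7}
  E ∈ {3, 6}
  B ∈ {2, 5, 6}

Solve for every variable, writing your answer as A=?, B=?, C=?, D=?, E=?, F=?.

D must be 2 (only option left). Eliminate 2 elsewhere: A, B, C, F.
A has just one choice, so A = 6. Strike 6 from B, E.
B has just one choice, so B = 5.
That leaves E = 3. Strike 3 from C, F.
C has just one choice, so C = 7. So F can't be 7.
F has just one choice, so F = 4.

A=6, B=5, C=7, D=2, E=3, F=4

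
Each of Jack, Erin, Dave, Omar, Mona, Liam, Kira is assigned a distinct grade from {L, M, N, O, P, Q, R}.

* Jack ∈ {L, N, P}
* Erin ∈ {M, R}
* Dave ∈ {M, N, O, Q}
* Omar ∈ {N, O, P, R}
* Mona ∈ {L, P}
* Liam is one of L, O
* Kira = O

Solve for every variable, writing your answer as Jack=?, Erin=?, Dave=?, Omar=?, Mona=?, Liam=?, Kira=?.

Kira's domain is down to {O}, so Kira = O. Strike O from Dave, Omar, Liam.
Liam has just one choice, so Liam = L. So Jack, Mona can't be L.
Mona's domain is down to {P}, so Mona = P. So Jack, Omar can't be P.
Jack has just one choice, so Jack = N. Strike N from Dave, Omar.
That leaves Omar = R. So Erin can't be R.
Erin must be M (only option left). Strike M from Dave.
Dave must be Q (only option left).

Jack=N, Erin=M, Dave=Q, Omar=R, Mona=P, Liam=L, Kira=O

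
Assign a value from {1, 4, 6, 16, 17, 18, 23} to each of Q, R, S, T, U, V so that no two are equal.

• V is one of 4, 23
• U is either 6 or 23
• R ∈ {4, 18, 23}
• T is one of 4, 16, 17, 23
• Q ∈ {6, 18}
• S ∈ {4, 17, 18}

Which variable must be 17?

The 6 variables together cover exactly {4, 6, 16, 17, 18, 23} — 6 values for 6 variables — and 16 appears only in T's list, so T = 16.
The 5 still-open variables draw from only 5 values {4, 6, 17, 18, 23}, so each is used; only S can be 17, hence S = 17.

S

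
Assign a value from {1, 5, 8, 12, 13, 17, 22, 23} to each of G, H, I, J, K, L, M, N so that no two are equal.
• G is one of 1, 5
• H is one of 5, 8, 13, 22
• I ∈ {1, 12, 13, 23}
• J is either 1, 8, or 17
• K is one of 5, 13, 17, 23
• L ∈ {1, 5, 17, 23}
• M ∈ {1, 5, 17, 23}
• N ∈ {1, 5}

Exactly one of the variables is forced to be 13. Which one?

The 8 variables together cover exactly {1, 5, 8, 12, 13, 17, 22, 23} — 8 values for 8 variables — and 12 appears only in I's list, so I = 12.
The 7 still-open variables draw from only 7 values {1, 5, 8, 13, 17, 22, 23}, so each is used; only H can be 22, hence H = 22.
The 6 still-open variables together cover exactly {1, 5, 8, 13, 17, 23} — 6 values for 6 variables — and 8 appears only in J's list, so J = 8.
The 5 still-open variables together cover exactly {1, 5, 13, 17, 23} — 5 values for 5 variables — and 13 appears only in K's list, so K = 13.

K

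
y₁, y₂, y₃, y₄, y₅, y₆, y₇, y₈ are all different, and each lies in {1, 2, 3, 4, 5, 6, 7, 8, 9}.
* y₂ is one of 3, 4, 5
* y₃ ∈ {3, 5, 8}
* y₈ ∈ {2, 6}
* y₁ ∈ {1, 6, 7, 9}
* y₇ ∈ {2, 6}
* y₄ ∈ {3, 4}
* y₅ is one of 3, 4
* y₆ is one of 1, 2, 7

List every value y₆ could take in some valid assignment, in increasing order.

y₄ and y₅ between them cover only {3, 4} — a naked pair. Remove those values from y₂, y₃.
y₂ has just one choice, so y₂ = 5. Strike 5 from y₃.
y₃ has just one choice, so y₃ = 8.
The 2 variables y₇ and y₈ are confined to {2, 6}, which locks those values in; drop them from y₁, y₆.
No further eliminations apply; y₆ can still be any of 1, 7.

1, 7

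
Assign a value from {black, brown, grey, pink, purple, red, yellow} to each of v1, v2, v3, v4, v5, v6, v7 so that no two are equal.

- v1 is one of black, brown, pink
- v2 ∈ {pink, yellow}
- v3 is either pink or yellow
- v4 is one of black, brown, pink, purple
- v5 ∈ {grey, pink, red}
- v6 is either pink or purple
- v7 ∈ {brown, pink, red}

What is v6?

The 7 variables together cover exactly {black, brown, grey, pink, purple, red, yellow} — 7 values for 7 variables — and grey appears only in v5's list, so v5 = grey.
Among the 6 still-open variables, red fits only v7 (and all 6 values in {black, brown, pink, purple, red, yellow} must be used), so v7 = red.
v2 and v3 share exactly the 2 values {pink, yellow}; by pigeonhole those values go to them, so strike pink, yellow from v1, v4, v6.
So v6 = purple.

purple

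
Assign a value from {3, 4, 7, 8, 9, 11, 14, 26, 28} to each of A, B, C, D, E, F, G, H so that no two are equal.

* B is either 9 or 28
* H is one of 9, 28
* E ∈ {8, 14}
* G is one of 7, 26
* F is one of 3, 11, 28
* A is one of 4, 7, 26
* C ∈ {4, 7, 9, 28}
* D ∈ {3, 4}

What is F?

B and H between them cover only {9, 28} — a naked pair. Remove those values from C, F.
A, C, G share exactly the 3 values {4, 7, 26}; by pigeonhole those values go to them, so strike 4, 7, 26 from D.
D must be 3 (only option left). Eliminate 3 elsewhere: F.
So F = 11.

11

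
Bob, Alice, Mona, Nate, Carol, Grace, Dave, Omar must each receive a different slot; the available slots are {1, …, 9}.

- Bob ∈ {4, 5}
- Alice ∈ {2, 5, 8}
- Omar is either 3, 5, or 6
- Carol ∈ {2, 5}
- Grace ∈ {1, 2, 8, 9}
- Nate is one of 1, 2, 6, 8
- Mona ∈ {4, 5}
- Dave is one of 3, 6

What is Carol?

2

Among the 8 variables, 9 fits only Grace (and all 8 values in {1, 2, 3, 4, 5, 6, 8, 9} must be used), so Grace = 9.
Among the 7 still-open variables, 1 fits only Nate (and all 7 values in {1, 2, 3, 4, 5, 6, 8} must be used), so Nate = 1.
The 6 still-open variables together cover exactly {2, 3, 4, 5, 6, 8} — 6 values for 6 variables — and 8 appears only in Alice's list, so Alice = 8.
The 5 still-open variables together cover exactly {2, 3, 4, 5, 6} — 5 values for 5 variables — and 2 appears only in Carol's list, so Carol = 2.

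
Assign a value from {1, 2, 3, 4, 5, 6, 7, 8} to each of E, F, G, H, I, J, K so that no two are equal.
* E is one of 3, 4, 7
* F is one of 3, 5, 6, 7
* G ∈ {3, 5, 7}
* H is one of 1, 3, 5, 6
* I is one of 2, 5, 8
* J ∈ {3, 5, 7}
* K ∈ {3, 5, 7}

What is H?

G, J, K between them cover only {3, 5, 7} — a naked triple. Remove those values from E, F, H, I.
That leaves E = 4.
F's domain is down to {6}, so F = 6. Eliminate 6 elsewhere: H.
So H = 1.

1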